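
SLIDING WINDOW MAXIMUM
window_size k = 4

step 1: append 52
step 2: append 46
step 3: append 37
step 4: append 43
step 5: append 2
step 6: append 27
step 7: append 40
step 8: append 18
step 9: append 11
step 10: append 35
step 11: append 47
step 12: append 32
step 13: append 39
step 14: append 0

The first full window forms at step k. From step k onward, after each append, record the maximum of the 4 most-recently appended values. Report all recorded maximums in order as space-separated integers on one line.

step 1: append 52 -> window=[52] (not full yet)
step 2: append 46 -> window=[52, 46] (not full yet)
step 3: append 37 -> window=[52, 46, 37] (not full yet)
step 4: append 43 -> window=[52, 46, 37, 43] -> max=52
step 5: append 2 -> window=[46, 37, 43, 2] -> max=46
step 6: append 27 -> window=[37, 43, 2, 27] -> max=43
step 7: append 40 -> window=[43, 2, 27, 40] -> max=43
step 8: append 18 -> window=[2, 27, 40, 18] -> max=40
step 9: append 11 -> window=[27, 40, 18, 11] -> max=40
step 10: append 35 -> window=[40, 18, 11, 35] -> max=40
step 11: append 47 -> window=[18, 11, 35, 47] -> max=47
step 12: append 32 -> window=[11, 35, 47, 32] -> max=47
step 13: append 39 -> window=[35, 47, 32, 39] -> max=47
step 14: append 0 -> window=[47, 32, 39, 0] -> max=47

Answer: 52 46 43 43 40 40 40 47 47 47 47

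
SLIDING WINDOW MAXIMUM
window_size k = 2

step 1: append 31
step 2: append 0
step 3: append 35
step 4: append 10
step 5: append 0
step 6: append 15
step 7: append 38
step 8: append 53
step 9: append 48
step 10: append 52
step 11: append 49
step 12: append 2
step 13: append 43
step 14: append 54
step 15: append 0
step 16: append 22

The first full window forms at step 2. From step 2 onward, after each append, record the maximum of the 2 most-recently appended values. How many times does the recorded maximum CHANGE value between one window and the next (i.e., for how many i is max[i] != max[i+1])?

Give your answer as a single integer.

Answer: 10

Derivation:
step 1: append 31 -> window=[31] (not full yet)
step 2: append 0 -> window=[31, 0] -> max=31
step 3: append 35 -> window=[0, 35] -> max=35
step 4: append 10 -> window=[35, 10] -> max=35
step 5: append 0 -> window=[10, 0] -> max=10
step 6: append 15 -> window=[0, 15] -> max=15
step 7: append 38 -> window=[15, 38] -> max=38
step 8: append 53 -> window=[38, 53] -> max=53
step 9: append 48 -> window=[53, 48] -> max=53
step 10: append 52 -> window=[48, 52] -> max=52
step 11: append 49 -> window=[52, 49] -> max=52
step 12: append 2 -> window=[49, 2] -> max=49
step 13: append 43 -> window=[2, 43] -> max=43
step 14: append 54 -> window=[43, 54] -> max=54
step 15: append 0 -> window=[54, 0] -> max=54
step 16: append 22 -> window=[0, 22] -> max=22
Recorded maximums: 31 35 35 10 15 38 53 53 52 52 49 43 54 54 22
Changes between consecutive maximums: 10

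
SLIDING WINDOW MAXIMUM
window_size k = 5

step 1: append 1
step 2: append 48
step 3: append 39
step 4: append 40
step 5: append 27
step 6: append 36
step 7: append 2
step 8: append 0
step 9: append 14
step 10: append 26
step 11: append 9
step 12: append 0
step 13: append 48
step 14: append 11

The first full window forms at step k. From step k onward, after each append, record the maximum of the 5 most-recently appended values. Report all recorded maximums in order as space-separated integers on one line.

Answer: 48 48 40 40 36 36 26 26 48 48

Derivation:
step 1: append 1 -> window=[1] (not full yet)
step 2: append 48 -> window=[1, 48] (not full yet)
step 3: append 39 -> window=[1, 48, 39] (not full yet)
step 4: append 40 -> window=[1, 48, 39, 40] (not full yet)
step 5: append 27 -> window=[1, 48, 39, 40, 27] -> max=48
step 6: append 36 -> window=[48, 39, 40, 27, 36] -> max=48
step 7: append 2 -> window=[39, 40, 27, 36, 2] -> max=40
step 8: append 0 -> window=[40, 27, 36, 2, 0] -> max=40
step 9: append 14 -> window=[27, 36, 2, 0, 14] -> max=36
step 10: append 26 -> window=[36, 2, 0, 14, 26] -> max=36
step 11: append 9 -> window=[2, 0, 14, 26, 9] -> max=26
step 12: append 0 -> window=[0, 14, 26, 9, 0] -> max=26
step 13: append 48 -> window=[14, 26, 9, 0, 48] -> max=48
step 14: append 11 -> window=[26, 9, 0, 48, 11] -> max=48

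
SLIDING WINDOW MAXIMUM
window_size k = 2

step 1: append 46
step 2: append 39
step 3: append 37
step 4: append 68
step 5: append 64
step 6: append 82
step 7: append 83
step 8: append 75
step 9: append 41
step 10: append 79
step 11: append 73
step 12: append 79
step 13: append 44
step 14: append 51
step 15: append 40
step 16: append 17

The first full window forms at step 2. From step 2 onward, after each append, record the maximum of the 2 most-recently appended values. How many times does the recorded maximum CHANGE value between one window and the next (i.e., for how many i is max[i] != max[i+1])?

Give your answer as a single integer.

step 1: append 46 -> window=[46] (not full yet)
step 2: append 39 -> window=[46, 39] -> max=46
step 3: append 37 -> window=[39, 37] -> max=39
step 4: append 68 -> window=[37, 68] -> max=68
step 5: append 64 -> window=[68, 64] -> max=68
step 6: append 82 -> window=[64, 82] -> max=82
step 7: append 83 -> window=[82, 83] -> max=83
step 8: append 75 -> window=[83, 75] -> max=83
step 9: append 41 -> window=[75, 41] -> max=75
step 10: append 79 -> window=[41, 79] -> max=79
step 11: append 73 -> window=[79, 73] -> max=79
step 12: append 79 -> window=[73, 79] -> max=79
step 13: append 44 -> window=[79, 44] -> max=79
step 14: append 51 -> window=[44, 51] -> max=51
step 15: append 40 -> window=[51, 40] -> max=51
step 16: append 17 -> window=[40, 17] -> max=40
Recorded maximums: 46 39 68 68 82 83 83 75 79 79 79 79 51 51 40
Changes between consecutive maximums: 8

Answer: 8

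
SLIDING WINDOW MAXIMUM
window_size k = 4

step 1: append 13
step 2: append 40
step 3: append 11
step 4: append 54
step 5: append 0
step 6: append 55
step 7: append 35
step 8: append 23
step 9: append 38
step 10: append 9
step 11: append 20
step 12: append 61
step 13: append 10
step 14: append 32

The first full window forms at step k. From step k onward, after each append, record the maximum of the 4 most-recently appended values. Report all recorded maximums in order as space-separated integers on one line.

step 1: append 13 -> window=[13] (not full yet)
step 2: append 40 -> window=[13, 40] (not full yet)
step 3: append 11 -> window=[13, 40, 11] (not full yet)
step 4: append 54 -> window=[13, 40, 11, 54] -> max=54
step 5: append 0 -> window=[40, 11, 54, 0] -> max=54
step 6: append 55 -> window=[11, 54, 0, 55] -> max=55
step 7: append 35 -> window=[54, 0, 55, 35] -> max=55
step 8: append 23 -> window=[0, 55, 35, 23] -> max=55
step 9: append 38 -> window=[55, 35, 23, 38] -> max=55
step 10: append 9 -> window=[35, 23, 38, 9] -> max=38
step 11: append 20 -> window=[23, 38, 9, 20] -> max=38
step 12: append 61 -> window=[38, 9, 20, 61] -> max=61
step 13: append 10 -> window=[9, 20, 61, 10] -> max=61
step 14: append 32 -> window=[20, 61, 10, 32] -> max=61

Answer: 54 54 55 55 55 55 38 38 61 61 61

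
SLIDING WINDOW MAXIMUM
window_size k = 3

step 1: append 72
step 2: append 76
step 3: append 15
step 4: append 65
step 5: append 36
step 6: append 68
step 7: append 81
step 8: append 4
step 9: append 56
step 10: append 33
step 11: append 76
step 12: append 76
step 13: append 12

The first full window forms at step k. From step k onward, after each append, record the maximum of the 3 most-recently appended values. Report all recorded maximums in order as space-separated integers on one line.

Answer: 76 76 65 68 81 81 81 56 76 76 76

Derivation:
step 1: append 72 -> window=[72] (not full yet)
step 2: append 76 -> window=[72, 76] (not full yet)
step 3: append 15 -> window=[72, 76, 15] -> max=76
step 4: append 65 -> window=[76, 15, 65] -> max=76
step 5: append 36 -> window=[15, 65, 36] -> max=65
step 6: append 68 -> window=[65, 36, 68] -> max=68
step 7: append 81 -> window=[36, 68, 81] -> max=81
step 8: append 4 -> window=[68, 81, 4] -> max=81
step 9: append 56 -> window=[81, 4, 56] -> max=81
step 10: append 33 -> window=[4, 56, 33] -> max=56
step 11: append 76 -> window=[56, 33, 76] -> max=76
step 12: append 76 -> window=[33, 76, 76] -> max=76
step 13: append 12 -> window=[76, 76, 12] -> max=76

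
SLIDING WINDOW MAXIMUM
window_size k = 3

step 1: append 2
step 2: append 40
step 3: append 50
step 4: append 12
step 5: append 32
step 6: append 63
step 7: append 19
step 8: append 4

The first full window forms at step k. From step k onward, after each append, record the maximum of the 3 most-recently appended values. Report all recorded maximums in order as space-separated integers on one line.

step 1: append 2 -> window=[2] (not full yet)
step 2: append 40 -> window=[2, 40] (not full yet)
step 3: append 50 -> window=[2, 40, 50] -> max=50
step 4: append 12 -> window=[40, 50, 12] -> max=50
step 5: append 32 -> window=[50, 12, 32] -> max=50
step 6: append 63 -> window=[12, 32, 63] -> max=63
step 7: append 19 -> window=[32, 63, 19] -> max=63
step 8: append 4 -> window=[63, 19, 4] -> max=63

Answer: 50 50 50 63 63 63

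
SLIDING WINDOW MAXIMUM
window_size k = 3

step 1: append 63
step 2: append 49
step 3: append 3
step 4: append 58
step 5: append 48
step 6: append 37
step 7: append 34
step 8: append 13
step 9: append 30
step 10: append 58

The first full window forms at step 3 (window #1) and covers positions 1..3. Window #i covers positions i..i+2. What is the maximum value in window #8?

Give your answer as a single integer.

Answer: 58

Derivation:
step 1: append 63 -> window=[63] (not full yet)
step 2: append 49 -> window=[63, 49] (not full yet)
step 3: append 3 -> window=[63, 49, 3] -> max=63
step 4: append 58 -> window=[49, 3, 58] -> max=58
step 5: append 48 -> window=[3, 58, 48] -> max=58
step 6: append 37 -> window=[58, 48, 37] -> max=58
step 7: append 34 -> window=[48, 37, 34] -> max=48
step 8: append 13 -> window=[37, 34, 13] -> max=37
step 9: append 30 -> window=[34, 13, 30] -> max=34
step 10: append 58 -> window=[13, 30, 58] -> max=58
Window #8 max = 58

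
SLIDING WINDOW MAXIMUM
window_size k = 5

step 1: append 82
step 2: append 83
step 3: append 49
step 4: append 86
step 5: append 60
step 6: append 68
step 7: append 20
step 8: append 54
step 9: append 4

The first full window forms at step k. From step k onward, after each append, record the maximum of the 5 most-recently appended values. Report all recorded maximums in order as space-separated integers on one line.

step 1: append 82 -> window=[82] (not full yet)
step 2: append 83 -> window=[82, 83] (not full yet)
step 3: append 49 -> window=[82, 83, 49] (not full yet)
step 4: append 86 -> window=[82, 83, 49, 86] (not full yet)
step 5: append 60 -> window=[82, 83, 49, 86, 60] -> max=86
step 6: append 68 -> window=[83, 49, 86, 60, 68] -> max=86
step 7: append 20 -> window=[49, 86, 60, 68, 20] -> max=86
step 8: append 54 -> window=[86, 60, 68, 20, 54] -> max=86
step 9: append 4 -> window=[60, 68, 20, 54, 4] -> max=68

Answer: 86 86 86 86 68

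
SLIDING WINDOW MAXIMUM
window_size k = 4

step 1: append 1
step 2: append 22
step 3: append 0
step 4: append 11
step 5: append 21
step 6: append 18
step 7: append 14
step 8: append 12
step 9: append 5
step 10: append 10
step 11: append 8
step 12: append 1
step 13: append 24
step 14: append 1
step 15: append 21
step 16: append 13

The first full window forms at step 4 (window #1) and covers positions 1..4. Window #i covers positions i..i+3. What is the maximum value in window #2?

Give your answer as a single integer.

step 1: append 1 -> window=[1] (not full yet)
step 2: append 22 -> window=[1, 22] (not full yet)
step 3: append 0 -> window=[1, 22, 0] (not full yet)
step 4: append 11 -> window=[1, 22, 0, 11] -> max=22
step 5: append 21 -> window=[22, 0, 11, 21] -> max=22
Window #2 max = 22

Answer: 22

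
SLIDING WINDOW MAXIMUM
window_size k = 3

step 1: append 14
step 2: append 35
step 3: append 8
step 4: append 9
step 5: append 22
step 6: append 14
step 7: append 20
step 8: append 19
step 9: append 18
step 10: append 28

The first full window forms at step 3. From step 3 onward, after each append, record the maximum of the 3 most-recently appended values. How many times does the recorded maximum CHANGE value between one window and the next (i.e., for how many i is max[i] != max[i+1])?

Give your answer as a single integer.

step 1: append 14 -> window=[14] (not full yet)
step 2: append 35 -> window=[14, 35] (not full yet)
step 3: append 8 -> window=[14, 35, 8] -> max=35
step 4: append 9 -> window=[35, 8, 9] -> max=35
step 5: append 22 -> window=[8, 9, 22] -> max=22
step 6: append 14 -> window=[9, 22, 14] -> max=22
step 7: append 20 -> window=[22, 14, 20] -> max=22
step 8: append 19 -> window=[14, 20, 19] -> max=20
step 9: append 18 -> window=[20, 19, 18] -> max=20
step 10: append 28 -> window=[19, 18, 28] -> max=28
Recorded maximums: 35 35 22 22 22 20 20 28
Changes between consecutive maximums: 3

Answer: 3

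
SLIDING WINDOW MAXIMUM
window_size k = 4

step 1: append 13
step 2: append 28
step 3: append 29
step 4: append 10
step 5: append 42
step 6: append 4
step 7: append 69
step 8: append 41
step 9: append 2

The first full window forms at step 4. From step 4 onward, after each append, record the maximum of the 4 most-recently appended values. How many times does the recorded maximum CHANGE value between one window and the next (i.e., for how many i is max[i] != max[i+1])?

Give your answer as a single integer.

Answer: 2

Derivation:
step 1: append 13 -> window=[13] (not full yet)
step 2: append 28 -> window=[13, 28] (not full yet)
step 3: append 29 -> window=[13, 28, 29] (not full yet)
step 4: append 10 -> window=[13, 28, 29, 10] -> max=29
step 5: append 42 -> window=[28, 29, 10, 42] -> max=42
step 6: append 4 -> window=[29, 10, 42, 4] -> max=42
step 7: append 69 -> window=[10, 42, 4, 69] -> max=69
step 8: append 41 -> window=[42, 4, 69, 41] -> max=69
step 9: append 2 -> window=[4, 69, 41, 2] -> max=69
Recorded maximums: 29 42 42 69 69 69
Changes between consecutive maximums: 2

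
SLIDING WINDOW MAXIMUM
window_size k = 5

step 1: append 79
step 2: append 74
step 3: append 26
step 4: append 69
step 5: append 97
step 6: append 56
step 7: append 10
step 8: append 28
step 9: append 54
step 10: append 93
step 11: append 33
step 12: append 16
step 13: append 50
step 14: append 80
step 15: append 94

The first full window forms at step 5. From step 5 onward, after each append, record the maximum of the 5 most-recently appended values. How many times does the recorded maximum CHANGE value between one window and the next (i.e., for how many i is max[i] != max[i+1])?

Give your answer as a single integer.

step 1: append 79 -> window=[79] (not full yet)
step 2: append 74 -> window=[79, 74] (not full yet)
step 3: append 26 -> window=[79, 74, 26] (not full yet)
step 4: append 69 -> window=[79, 74, 26, 69] (not full yet)
step 5: append 97 -> window=[79, 74, 26, 69, 97] -> max=97
step 6: append 56 -> window=[74, 26, 69, 97, 56] -> max=97
step 7: append 10 -> window=[26, 69, 97, 56, 10] -> max=97
step 8: append 28 -> window=[69, 97, 56, 10, 28] -> max=97
step 9: append 54 -> window=[97, 56, 10, 28, 54] -> max=97
step 10: append 93 -> window=[56, 10, 28, 54, 93] -> max=93
step 11: append 33 -> window=[10, 28, 54, 93, 33] -> max=93
step 12: append 16 -> window=[28, 54, 93, 33, 16] -> max=93
step 13: append 50 -> window=[54, 93, 33, 16, 50] -> max=93
step 14: append 80 -> window=[93, 33, 16, 50, 80] -> max=93
step 15: append 94 -> window=[33, 16, 50, 80, 94] -> max=94
Recorded maximums: 97 97 97 97 97 93 93 93 93 93 94
Changes between consecutive maximums: 2

Answer: 2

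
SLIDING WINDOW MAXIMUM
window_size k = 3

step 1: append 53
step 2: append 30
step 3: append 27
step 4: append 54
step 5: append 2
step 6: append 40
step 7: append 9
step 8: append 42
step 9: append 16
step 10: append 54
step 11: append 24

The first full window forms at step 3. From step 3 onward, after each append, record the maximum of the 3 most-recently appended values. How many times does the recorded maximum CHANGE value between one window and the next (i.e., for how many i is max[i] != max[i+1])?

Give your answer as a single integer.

Answer: 4

Derivation:
step 1: append 53 -> window=[53] (not full yet)
step 2: append 30 -> window=[53, 30] (not full yet)
step 3: append 27 -> window=[53, 30, 27] -> max=53
step 4: append 54 -> window=[30, 27, 54] -> max=54
step 5: append 2 -> window=[27, 54, 2] -> max=54
step 6: append 40 -> window=[54, 2, 40] -> max=54
step 7: append 9 -> window=[2, 40, 9] -> max=40
step 8: append 42 -> window=[40, 9, 42] -> max=42
step 9: append 16 -> window=[9, 42, 16] -> max=42
step 10: append 54 -> window=[42, 16, 54] -> max=54
step 11: append 24 -> window=[16, 54, 24] -> max=54
Recorded maximums: 53 54 54 54 40 42 42 54 54
Changes between consecutive maximums: 4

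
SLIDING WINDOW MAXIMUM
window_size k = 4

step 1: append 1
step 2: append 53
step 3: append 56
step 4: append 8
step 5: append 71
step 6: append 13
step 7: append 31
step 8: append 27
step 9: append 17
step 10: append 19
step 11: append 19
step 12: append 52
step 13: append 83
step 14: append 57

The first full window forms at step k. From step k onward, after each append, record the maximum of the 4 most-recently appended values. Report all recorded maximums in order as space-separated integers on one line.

Answer: 56 71 71 71 71 31 31 27 52 83 83

Derivation:
step 1: append 1 -> window=[1] (not full yet)
step 2: append 53 -> window=[1, 53] (not full yet)
step 3: append 56 -> window=[1, 53, 56] (not full yet)
step 4: append 8 -> window=[1, 53, 56, 8] -> max=56
step 5: append 71 -> window=[53, 56, 8, 71] -> max=71
step 6: append 13 -> window=[56, 8, 71, 13] -> max=71
step 7: append 31 -> window=[8, 71, 13, 31] -> max=71
step 8: append 27 -> window=[71, 13, 31, 27] -> max=71
step 9: append 17 -> window=[13, 31, 27, 17] -> max=31
step 10: append 19 -> window=[31, 27, 17, 19] -> max=31
step 11: append 19 -> window=[27, 17, 19, 19] -> max=27
step 12: append 52 -> window=[17, 19, 19, 52] -> max=52
step 13: append 83 -> window=[19, 19, 52, 83] -> max=83
step 14: append 57 -> window=[19, 52, 83, 57] -> max=83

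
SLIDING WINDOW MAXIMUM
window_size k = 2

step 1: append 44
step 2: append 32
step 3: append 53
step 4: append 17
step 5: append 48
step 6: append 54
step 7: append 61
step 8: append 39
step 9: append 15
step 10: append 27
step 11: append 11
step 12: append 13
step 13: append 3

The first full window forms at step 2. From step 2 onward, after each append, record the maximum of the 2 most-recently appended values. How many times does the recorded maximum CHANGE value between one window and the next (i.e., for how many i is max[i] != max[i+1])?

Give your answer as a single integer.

Answer: 7

Derivation:
step 1: append 44 -> window=[44] (not full yet)
step 2: append 32 -> window=[44, 32] -> max=44
step 3: append 53 -> window=[32, 53] -> max=53
step 4: append 17 -> window=[53, 17] -> max=53
step 5: append 48 -> window=[17, 48] -> max=48
step 6: append 54 -> window=[48, 54] -> max=54
step 7: append 61 -> window=[54, 61] -> max=61
step 8: append 39 -> window=[61, 39] -> max=61
step 9: append 15 -> window=[39, 15] -> max=39
step 10: append 27 -> window=[15, 27] -> max=27
step 11: append 11 -> window=[27, 11] -> max=27
step 12: append 13 -> window=[11, 13] -> max=13
step 13: append 3 -> window=[13, 3] -> max=13
Recorded maximums: 44 53 53 48 54 61 61 39 27 27 13 13
Changes between consecutive maximums: 7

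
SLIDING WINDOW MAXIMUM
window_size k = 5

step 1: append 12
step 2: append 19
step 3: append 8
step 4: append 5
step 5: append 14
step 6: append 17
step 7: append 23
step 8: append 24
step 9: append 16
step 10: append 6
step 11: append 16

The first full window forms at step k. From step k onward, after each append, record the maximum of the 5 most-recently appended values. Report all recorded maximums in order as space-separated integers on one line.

step 1: append 12 -> window=[12] (not full yet)
step 2: append 19 -> window=[12, 19] (not full yet)
step 3: append 8 -> window=[12, 19, 8] (not full yet)
step 4: append 5 -> window=[12, 19, 8, 5] (not full yet)
step 5: append 14 -> window=[12, 19, 8, 5, 14] -> max=19
step 6: append 17 -> window=[19, 8, 5, 14, 17] -> max=19
step 7: append 23 -> window=[8, 5, 14, 17, 23] -> max=23
step 8: append 24 -> window=[5, 14, 17, 23, 24] -> max=24
step 9: append 16 -> window=[14, 17, 23, 24, 16] -> max=24
step 10: append 6 -> window=[17, 23, 24, 16, 6] -> max=24
step 11: append 16 -> window=[23, 24, 16, 6, 16] -> max=24

Answer: 19 19 23 24 24 24 24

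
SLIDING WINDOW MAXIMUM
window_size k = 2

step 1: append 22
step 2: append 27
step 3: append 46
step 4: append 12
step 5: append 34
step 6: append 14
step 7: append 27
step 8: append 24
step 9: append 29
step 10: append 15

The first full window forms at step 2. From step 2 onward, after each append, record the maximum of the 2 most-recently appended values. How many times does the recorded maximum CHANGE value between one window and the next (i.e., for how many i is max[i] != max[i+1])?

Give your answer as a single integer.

Answer: 4

Derivation:
step 1: append 22 -> window=[22] (not full yet)
step 2: append 27 -> window=[22, 27] -> max=27
step 3: append 46 -> window=[27, 46] -> max=46
step 4: append 12 -> window=[46, 12] -> max=46
step 5: append 34 -> window=[12, 34] -> max=34
step 6: append 14 -> window=[34, 14] -> max=34
step 7: append 27 -> window=[14, 27] -> max=27
step 8: append 24 -> window=[27, 24] -> max=27
step 9: append 29 -> window=[24, 29] -> max=29
step 10: append 15 -> window=[29, 15] -> max=29
Recorded maximums: 27 46 46 34 34 27 27 29 29
Changes between consecutive maximums: 4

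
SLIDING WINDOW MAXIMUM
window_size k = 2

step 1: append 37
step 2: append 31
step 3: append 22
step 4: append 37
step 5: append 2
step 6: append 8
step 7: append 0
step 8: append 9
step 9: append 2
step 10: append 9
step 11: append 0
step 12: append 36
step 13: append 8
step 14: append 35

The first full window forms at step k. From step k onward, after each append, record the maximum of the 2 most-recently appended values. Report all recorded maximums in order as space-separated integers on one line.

step 1: append 37 -> window=[37] (not full yet)
step 2: append 31 -> window=[37, 31] -> max=37
step 3: append 22 -> window=[31, 22] -> max=31
step 4: append 37 -> window=[22, 37] -> max=37
step 5: append 2 -> window=[37, 2] -> max=37
step 6: append 8 -> window=[2, 8] -> max=8
step 7: append 0 -> window=[8, 0] -> max=8
step 8: append 9 -> window=[0, 9] -> max=9
step 9: append 2 -> window=[9, 2] -> max=9
step 10: append 9 -> window=[2, 9] -> max=9
step 11: append 0 -> window=[9, 0] -> max=9
step 12: append 36 -> window=[0, 36] -> max=36
step 13: append 8 -> window=[36, 8] -> max=36
step 14: append 35 -> window=[8, 35] -> max=35

Answer: 37 31 37 37 8 8 9 9 9 9 36 36 35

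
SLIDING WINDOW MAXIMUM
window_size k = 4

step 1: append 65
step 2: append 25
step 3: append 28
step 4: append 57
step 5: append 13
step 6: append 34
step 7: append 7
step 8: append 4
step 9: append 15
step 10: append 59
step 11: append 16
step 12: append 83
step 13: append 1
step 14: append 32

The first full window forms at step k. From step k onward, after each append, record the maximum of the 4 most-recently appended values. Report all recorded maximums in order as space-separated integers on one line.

step 1: append 65 -> window=[65] (not full yet)
step 2: append 25 -> window=[65, 25] (not full yet)
step 3: append 28 -> window=[65, 25, 28] (not full yet)
step 4: append 57 -> window=[65, 25, 28, 57] -> max=65
step 5: append 13 -> window=[25, 28, 57, 13] -> max=57
step 6: append 34 -> window=[28, 57, 13, 34] -> max=57
step 7: append 7 -> window=[57, 13, 34, 7] -> max=57
step 8: append 4 -> window=[13, 34, 7, 4] -> max=34
step 9: append 15 -> window=[34, 7, 4, 15] -> max=34
step 10: append 59 -> window=[7, 4, 15, 59] -> max=59
step 11: append 16 -> window=[4, 15, 59, 16] -> max=59
step 12: append 83 -> window=[15, 59, 16, 83] -> max=83
step 13: append 1 -> window=[59, 16, 83, 1] -> max=83
step 14: append 32 -> window=[16, 83, 1, 32] -> max=83

Answer: 65 57 57 57 34 34 59 59 83 83 83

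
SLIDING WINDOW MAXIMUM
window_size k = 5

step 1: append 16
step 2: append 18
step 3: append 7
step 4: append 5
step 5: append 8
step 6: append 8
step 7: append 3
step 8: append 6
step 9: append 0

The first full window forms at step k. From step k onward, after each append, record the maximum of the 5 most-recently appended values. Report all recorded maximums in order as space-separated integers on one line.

Answer: 18 18 8 8 8

Derivation:
step 1: append 16 -> window=[16] (not full yet)
step 2: append 18 -> window=[16, 18] (not full yet)
step 3: append 7 -> window=[16, 18, 7] (not full yet)
step 4: append 5 -> window=[16, 18, 7, 5] (not full yet)
step 5: append 8 -> window=[16, 18, 7, 5, 8] -> max=18
step 6: append 8 -> window=[18, 7, 5, 8, 8] -> max=18
step 7: append 3 -> window=[7, 5, 8, 8, 3] -> max=8
step 8: append 6 -> window=[5, 8, 8, 3, 6] -> max=8
step 9: append 0 -> window=[8, 8, 3, 6, 0] -> max=8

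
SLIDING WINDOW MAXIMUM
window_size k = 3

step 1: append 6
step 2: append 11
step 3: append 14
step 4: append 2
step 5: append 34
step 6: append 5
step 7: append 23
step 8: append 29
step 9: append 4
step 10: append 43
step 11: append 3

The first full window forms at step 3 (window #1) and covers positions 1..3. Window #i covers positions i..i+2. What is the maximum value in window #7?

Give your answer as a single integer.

Answer: 29

Derivation:
step 1: append 6 -> window=[6] (not full yet)
step 2: append 11 -> window=[6, 11] (not full yet)
step 3: append 14 -> window=[6, 11, 14] -> max=14
step 4: append 2 -> window=[11, 14, 2] -> max=14
step 5: append 34 -> window=[14, 2, 34] -> max=34
step 6: append 5 -> window=[2, 34, 5] -> max=34
step 7: append 23 -> window=[34, 5, 23] -> max=34
step 8: append 29 -> window=[5, 23, 29] -> max=29
step 9: append 4 -> window=[23, 29, 4] -> max=29
Window #7 max = 29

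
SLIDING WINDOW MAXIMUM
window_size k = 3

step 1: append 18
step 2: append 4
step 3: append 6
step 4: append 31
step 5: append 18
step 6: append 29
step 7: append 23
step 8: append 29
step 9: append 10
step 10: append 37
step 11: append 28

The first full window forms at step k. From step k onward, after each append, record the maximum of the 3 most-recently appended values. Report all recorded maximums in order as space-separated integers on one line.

Answer: 18 31 31 31 29 29 29 37 37

Derivation:
step 1: append 18 -> window=[18] (not full yet)
step 2: append 4 -> window=[18, 4] (not full yet)
step 3: append 6 -> window=[18, 4, 6] -> max=18
step 4: append 31 -> window=[4, 6, 31] -> max=31
step 5: append 18 -> window=[6, 31, 18] -> max=31
step 6: append 29 -> window=[31, 18, 29] -> max=31
step 7: append 23 -> window=[18, 29, 23] -> max=29
step 8: append 29 -> window=[29, 23, 29] -> max=29
step 9: append 10 -> window=[23, 29, 10] -> max=29
step 10: append 37 -> window=[29, 10, 37] -> max=37
step 11: append 28 -> window=[10, 37, 28] -> max=37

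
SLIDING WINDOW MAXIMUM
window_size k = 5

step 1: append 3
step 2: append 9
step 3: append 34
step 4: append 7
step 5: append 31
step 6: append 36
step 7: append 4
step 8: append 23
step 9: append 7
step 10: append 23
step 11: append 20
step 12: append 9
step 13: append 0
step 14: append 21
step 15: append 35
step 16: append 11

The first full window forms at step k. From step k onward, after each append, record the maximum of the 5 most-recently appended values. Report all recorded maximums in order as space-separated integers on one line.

Answer: 34 36 36 36 36 36 23 23 23 23 35 35

Derivation:
step 1: append 3 -> window=[3] (not full yet)
step 2: append 9 -> window=[3, 9] (not full yet)
step 3: append 34 -> window=[3, 9, 34] (not full yet)
step 4: append 7 -> window=[3, 9, 34, 7] (not full yet)
step 5: append 31 -> window=[3, 9, 34, 7, 31] -> max=34
step 6: append 36 -> window=[9, 34, 7, 31, 36] -> max=36
step 7: append 4 -> window=[34, 7, 31, 36, 4] -> max=36
step 8: append 23 -> window=[7, 31, 36, 4, 23] -> max=36
step 9: append 7 -> window=[31, 36, 4, 23, 7] -> max=36
step 10: append 23 -> window=[36, 4, 23, 7, 23] -> max=36
step 11: append 20 -> window=[4, 23, 7, 23, 20] -> max=23
step 12: append 9 -> window=[23, 7, 23, 20, 9] -> max=23
step 13: append 0 -> window=[7, 23, 20, 9, 0] -> max=23
step 14: append 21 -> window=[23, 20, 9, 0, 21] -> max=23
step 15: append 35 -> window=[20, 9, 0, 21, 35] -> max=35
step 16: append 11 -> window=[9, 0, 21, 35, 11] -> max=35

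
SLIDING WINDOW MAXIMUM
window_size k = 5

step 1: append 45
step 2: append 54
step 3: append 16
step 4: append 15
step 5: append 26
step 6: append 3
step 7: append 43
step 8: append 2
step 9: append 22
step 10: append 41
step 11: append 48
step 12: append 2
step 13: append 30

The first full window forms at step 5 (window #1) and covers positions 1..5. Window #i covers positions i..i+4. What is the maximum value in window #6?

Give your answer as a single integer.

step 1: append 45 -> window=[45] (not full yet)
step 2: append 54 -> window=[45, 54] (not full yet)
step 3: append 16 -> window=[45, 54, 16] (not full yet)
step 4: append 15 -> window=[45, 54, 16, 15] (not full yet)
step 5: append 26 -> window=[45, 54, 16, 15, 26] -> max=54
step 6: append 3 -> window=[54, 16, 15, 26, 3] -> max=54
step 7: append 43 -> window=[16, 15, 26, 3, 43] -> max=43
step 8: append 2 -> window=[15, 26, 3, 43, 2] -> max=43
step 9: append 22 -> window=[26, 3, 43, 2, 22] -> max=43
step 10: append 41 -> window=[3, 43, 2, 22, 41] -> max=43
Window #6 max = 43

Answer: 43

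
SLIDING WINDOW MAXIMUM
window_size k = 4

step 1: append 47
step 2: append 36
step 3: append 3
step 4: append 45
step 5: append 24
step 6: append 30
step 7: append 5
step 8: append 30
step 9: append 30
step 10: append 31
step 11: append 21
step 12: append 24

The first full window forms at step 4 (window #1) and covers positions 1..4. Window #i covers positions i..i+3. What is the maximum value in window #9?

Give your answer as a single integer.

Answer: 31

Derivation:
step 1: append 47 -> window=[47] (not full yet)
step 2: append 36 -> window=[47, 36] (not full yet)
step 3: append 3 -> window=[47, 36, 3] (not full yet)
step 4: append 45 -> window=[47, 36, 3, 45] -> max=47
step 5: append 24 -> window=[36, 3, 45, 24] -> max=45
step 6: append 30 -> window=[3, 45, 24, 30] -> max=45
step 7: append 5 -> window=[45, 24, 30, 5] -> max=45
step 8: append 30 -> window=[24, 30, 5, 30] -> max=30
step 9: append 30 -> window=[30, 5, 30, 30] -> max=30
step 10: append 31 -> window=[5, 30, 30, 31] -> max=31
step 11: append 21 -> window=[30, 30, 31, 21] -> max=31
step 12: append 24 -> window=[30, 31, 21, 24] -> max=31
Window #9 max = 31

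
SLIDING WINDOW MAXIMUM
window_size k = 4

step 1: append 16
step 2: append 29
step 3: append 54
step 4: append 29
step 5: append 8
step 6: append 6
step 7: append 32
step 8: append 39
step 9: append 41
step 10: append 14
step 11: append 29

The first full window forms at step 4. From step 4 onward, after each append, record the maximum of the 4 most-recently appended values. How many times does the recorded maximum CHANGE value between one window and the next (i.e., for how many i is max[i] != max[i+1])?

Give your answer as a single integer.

Answer: 3

Derivation:
step 1: append 16 -> window=[16] (not full yet)
step 2: append 29 -> window=[16, 29] (not full yet)
step 3: append 54 -> window=[16, 29, 54] (not full yet)
step 4: append 29 -> window=[16, 29, 54, 29] -> max=54
step 5: append 8 -> window=[29, 54, 29, 8] -> max=54
step 6: append 6 -> window=[54, 29, 8, 6] -> max=54
step 7: append 32 -> window=[29, 8, 6, 32] -> max=32
step 8: append 39 -> window=[8, 6, 32, 39] -> max=39
step 9: append 41 -> window=[6, 32, 39, 41] -> max=41
step 10: append 14 -> window=[32, 39, 41, 14] -> max=41
step 11: append 29 -> window=[39, 41, 14, 29] -> max=41
Recorded maximums: 54 54 54 32 39 41 41 41
Changes between consecutive maximums: 3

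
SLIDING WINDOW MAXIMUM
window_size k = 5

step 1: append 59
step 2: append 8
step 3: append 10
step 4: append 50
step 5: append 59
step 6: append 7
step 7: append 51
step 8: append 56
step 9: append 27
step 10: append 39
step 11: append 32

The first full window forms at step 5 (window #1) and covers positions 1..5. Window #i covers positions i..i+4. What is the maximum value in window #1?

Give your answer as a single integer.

Answer: 59

Derivation:
step 1: append 59 -> window=[59] (not full yet)
step 2: append 8 -> window=[59, 8] (not full yet)
step 3: append 10 -> window=[59, 8, 10] (not full yet)
step 4: append 50 -> window=[59, 8, 10, 50] (not full yet)
step 5: append 59 -> window=[59, 8, 10, 50, 59] -> max=59
Window #1 max = 59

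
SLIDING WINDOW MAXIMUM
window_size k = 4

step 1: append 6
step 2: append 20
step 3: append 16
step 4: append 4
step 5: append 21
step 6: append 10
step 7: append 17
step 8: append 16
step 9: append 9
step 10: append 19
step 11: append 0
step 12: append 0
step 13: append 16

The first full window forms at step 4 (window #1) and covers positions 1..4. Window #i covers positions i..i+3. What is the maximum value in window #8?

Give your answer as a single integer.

Answer: 19

Derivation:
step 1: append 6 -> window=[6] (not full yet)
step 2: append 20 -> window=[6, 20] (not full yet)
step 3: append 16 -> window=[6, 20, 16] (not full yet)
step 4: append 4 -> window=[6, 20, 16, 4] -> max=20
step 5: append 21 -> window=[20, 16, 4, 21] -> max=21
step 6: append 10 -> window=[16, 4, 21, 10] -> max=21
step 7: append 17 -> window=[4, 21, 10, 17] -> max=21
step 8: append 16 -> window=[21, 10, 17, 16] -> max=21
step 9: append 9 -> window=[10, 17, 16, 9] -> max=17
step 10: append 19 -> window=[17, 16, 9, 19] -> max=19
step 11: append 0 -> window=[16, 9, 19, 0] -> max=19
Window #8 max = 19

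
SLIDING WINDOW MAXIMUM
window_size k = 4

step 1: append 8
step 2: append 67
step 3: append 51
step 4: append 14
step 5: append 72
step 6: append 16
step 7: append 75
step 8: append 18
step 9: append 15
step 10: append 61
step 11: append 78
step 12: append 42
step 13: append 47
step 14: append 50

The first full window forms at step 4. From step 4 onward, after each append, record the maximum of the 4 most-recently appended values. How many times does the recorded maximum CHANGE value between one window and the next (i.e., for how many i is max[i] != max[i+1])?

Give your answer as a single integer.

step 1: append 8 -> window=[8] (not full yet)
step 2: append 67 -> window=[8, 67] (not full yet)
step 3: append 51 -> window=[8, 67, 51] (not full yet)
step 4: append 14 -> window=[8, 67, 51, 14] -> max=67
step 5: append 72 -> window=[67, 51, 14, 72] -> max=72
step 6: append 16 -> window=[51, 14, 72, 16] -> max=72
step 7: append 75 -> window=[14, 72, 16, 75] -> max=75
step 8: append 18 -> window=[72, 16, 75, 18] -> max=75
step 9: append 15 -> window=[16, 75, 18, 15] -> max=75
step 10: append 61 -> window=[75, 18, 15, 61] -> max=75
step 11: append 78 -> window=[18, 15, 61, 78] -> max=78
step 12: append 42 -> window=[15, 61, 78, 42] -> max=78
step 13: append 47 -> window=[61, 78, 42, 47] -> max=78
step 14: append 50 -> window=[78, 42, 47, 50] -> max=78
Recorded maximums: 67 72 72 75 75 75 75 78 78 78 78
Changes between consecutive maximums: 3

Answer: 3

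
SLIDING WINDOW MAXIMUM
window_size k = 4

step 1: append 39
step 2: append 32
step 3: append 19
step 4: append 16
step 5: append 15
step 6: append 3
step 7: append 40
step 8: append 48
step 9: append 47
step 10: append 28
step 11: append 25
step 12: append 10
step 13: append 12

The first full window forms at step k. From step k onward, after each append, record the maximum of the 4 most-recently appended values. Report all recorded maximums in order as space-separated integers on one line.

step 1: append 39 -> window=[39] (not full yet)
step 2: append 32 -> window=[39, 32] (not full yet)
step 3: append 19 -> window=[39, 32, 19] (not full yet)
step 4: append 16 -> window=[39, 32, 19, 16] -> max=39
step 5: append 15 -> window=[32, 19, 16, 15] -> max=32
step 6: append 3 -> window=[19, 16, 15, 3] -> max=19
step 7: append 40 -> window=[16, 15, 3, 40] -> max=40
step 8: append 48 -> window=[15, 3, 40, 48] -> max=48
step 9: append 47 -> window=[3, 40, 48, 47] -> max=48
step 10: append 28 -> window=[40, 48, 47, 28] -> max=48
step 11: append 25 -> window=[48, 47, 28, 25] -> max=48
step 12: append 10 -> window=[47, 28, 25, 10] -> max=47
step 13: append 12 -> window=[28, 25, 10, 12] -> max=28

Answer: 39 32 19 40 48 48 48 48 47 28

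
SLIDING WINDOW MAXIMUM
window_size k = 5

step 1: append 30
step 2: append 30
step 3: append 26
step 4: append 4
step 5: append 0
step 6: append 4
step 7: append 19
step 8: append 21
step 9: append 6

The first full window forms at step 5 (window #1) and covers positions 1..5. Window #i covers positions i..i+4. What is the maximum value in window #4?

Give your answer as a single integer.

step 1: append 30 -> window=[30] (not full yet)
step 2: append 30 -> window=[30, 30] (not full yet)
step 3: append 26 -> window=[30, 30, 26] (not full yet)
step 4: append 4 -> window=[30, 30, 26, 4] (not full yet)
step 5: append 0 -> window=[30, 30, 26, 4, 0] -> max=30
step 6: append 4 -> window=[30, 26, 4, 0, 4] -> max=30
step 7: append 19 -> window=[26, 4, 0, 4, 19] -> max=26
step 8: append 21 -> window=[4, 0, 4, 19, 21] -> max=21
Window #4 max = 21

Answer: 21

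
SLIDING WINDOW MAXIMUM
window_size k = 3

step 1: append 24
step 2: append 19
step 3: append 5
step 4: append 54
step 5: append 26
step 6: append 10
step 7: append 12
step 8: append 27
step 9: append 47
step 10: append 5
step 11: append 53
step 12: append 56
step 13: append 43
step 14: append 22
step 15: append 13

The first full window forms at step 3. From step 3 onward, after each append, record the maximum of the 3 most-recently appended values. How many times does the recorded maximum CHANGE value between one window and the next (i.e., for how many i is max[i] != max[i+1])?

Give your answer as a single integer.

Answer: 7

Derivation:
step 1: append 24 -> window=[24] (not full yet)
step 2: append 19 -> window=[24, 19] (not full yet)
step 3: append 5 -> window=[24, 19, 5] -> max=24
step 4: append 54 -> window=[19, 5, 54] -> max=54
step 5: append 26 -> window=[5, 54, 26] -> max=54
step 6: append 10 -> window=[54, 26, 10] -> max=54
step 7: append 12 -> window=[26, 10, 12] -> max=26
step 8: append 27 -> window=[10, 12, 27] -> max=27
step 9: append 47 -> window=[12, 27, 47] -> max=47
step 10: append 5 -> window=[27, 47, 5] -> max=47
step 11: append 53 -> window=[47, 5, 53] -> max=53
step 12: append 56 -> window=[5, 53, 56] -> max=56
step 13: append 43 -> window=[53, 56, 43] -> max=56
step 14: append 22 -> window=[56, 43, 22] -> max=56
step 15: append 13 -> window=[43, 22, 13] -> max=43
Recorded maximums: 24 54 54 54 26 27 47 47 53 56 56 56 43
Changes between consecutive maximums: 7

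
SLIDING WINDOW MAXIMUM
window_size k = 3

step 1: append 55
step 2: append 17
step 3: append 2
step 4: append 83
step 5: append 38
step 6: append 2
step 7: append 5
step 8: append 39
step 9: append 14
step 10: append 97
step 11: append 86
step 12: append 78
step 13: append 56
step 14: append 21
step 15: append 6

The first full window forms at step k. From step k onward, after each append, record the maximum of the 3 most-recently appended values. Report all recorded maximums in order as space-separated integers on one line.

Answer: 55 83 83 83 38 39 39 97 97 97 86 78 56

Derivation:
step 1: append 55 -> window=[55] (not full yet)
step 2: append 17 -> window=[55, 17] (not full yet)
step 3: append 2 -> window=[55, 17, 2] -> max=55
step 4: append 83 -> window=[17, 2, 83] -> max=83
step 5: append 38 -> window=[2, 83, 38] -> max=83
step 6: append 2 -> window=[83, 38, 2] -> max=83
step 7: append 5 -> window=[38, 2, 5] -> max=38
step 8: append 39 -> window=[2, 5, 39] -> max=39
step 9: append 14 -> window=[5, 39, 14] -> max=39
step 10: append 97 -> window=[39, 14, 97] -> max=97
step 11: append 86 -> window=[14, 97, 86] -> max=97
step 12: append 78 -> window=[97, 86, 78] -> max=97
step 13: append 56 -> window=[86, 78, 56] -> max=86
step 14: append 21 -> window=[78, 56, 21] -> max=78
step 15: append 6 -> window=[56, 21, 6] -> max=56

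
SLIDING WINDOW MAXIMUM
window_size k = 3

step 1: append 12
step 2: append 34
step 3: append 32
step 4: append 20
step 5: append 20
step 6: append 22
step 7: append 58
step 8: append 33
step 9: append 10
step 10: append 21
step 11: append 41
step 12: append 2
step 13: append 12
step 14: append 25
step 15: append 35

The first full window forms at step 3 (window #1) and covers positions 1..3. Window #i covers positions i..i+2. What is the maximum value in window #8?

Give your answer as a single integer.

Answer: 33

Derivation:
step 1: append 12 -> window=[12] (not full yet)
step 2: append 34 -> window=[12, 34] (not full yet)
step 3: append 32 -> window=[12, 34, 32] -> max=34
step 4: append 20 -> window=[34, 32, 20] -> max=34
step 5: append 20 -> window=[32, 20, 20] -> max=32
step 6: append 22 -> window=[20, 20, 22] -> max=22
step 7: append 58 -> window=[20, 22, 58] -> max=58
step 8: append 33 -> window=[22, 58, 33] -> max=58
step 9: append 10 -> window=[58, 33, 10] -> max=58
step 10: append 21 -> window=[33, 10, 21] -> max=33
Window #8 max = 33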